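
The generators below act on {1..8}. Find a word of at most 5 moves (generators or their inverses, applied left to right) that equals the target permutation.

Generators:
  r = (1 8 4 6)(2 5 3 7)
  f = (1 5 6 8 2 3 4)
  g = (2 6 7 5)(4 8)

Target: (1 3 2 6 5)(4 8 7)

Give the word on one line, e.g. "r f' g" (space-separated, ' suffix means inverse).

f r' f

  after f: (1 5 6 8 2 3 4)
  after r': (1 2 5 4 6)(3 8 7)
  after f: (1 3 2 6 5)(4 8 7)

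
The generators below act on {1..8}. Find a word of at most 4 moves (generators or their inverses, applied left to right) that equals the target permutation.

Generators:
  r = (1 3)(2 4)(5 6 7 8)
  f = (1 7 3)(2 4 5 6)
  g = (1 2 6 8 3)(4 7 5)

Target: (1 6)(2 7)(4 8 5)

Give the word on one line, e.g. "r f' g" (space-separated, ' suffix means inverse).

  after g': (1 3 8 6 2)(4 5 7)
  after g': (1 8 2 3 6)(4 7 5)
  after r: (1 5 2)(3 7 6)(4 8)
  after f: (1 6)(2 7)(4 8 5)

g' g' r f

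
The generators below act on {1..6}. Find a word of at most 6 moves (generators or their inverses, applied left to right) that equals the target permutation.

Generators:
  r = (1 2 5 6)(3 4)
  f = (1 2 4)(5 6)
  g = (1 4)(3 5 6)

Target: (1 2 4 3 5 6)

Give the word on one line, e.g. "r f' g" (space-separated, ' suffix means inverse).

g r g' f r'

  after g: (1 4)(3 5 6)
  after r: (1 3 6 4 2 5)
  after g': (1 6)(2 3 5 4)
  after f: (1 5)(2 3 6)
  after r': (1 2 4 3 5 6)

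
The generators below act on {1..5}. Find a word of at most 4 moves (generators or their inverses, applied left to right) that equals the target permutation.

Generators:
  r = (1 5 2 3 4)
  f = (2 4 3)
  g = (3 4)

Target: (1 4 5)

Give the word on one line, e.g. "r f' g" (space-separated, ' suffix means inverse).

  after f': (2 3 4)
  after r': (1 4 5)

f' r'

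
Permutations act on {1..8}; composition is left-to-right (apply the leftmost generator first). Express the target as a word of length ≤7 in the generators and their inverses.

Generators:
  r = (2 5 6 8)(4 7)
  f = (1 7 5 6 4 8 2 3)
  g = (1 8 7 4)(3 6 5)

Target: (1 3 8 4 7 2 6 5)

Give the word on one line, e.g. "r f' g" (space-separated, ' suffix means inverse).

f g f' g g

  after f: (1 7 5 6 4 8 2 3)
  after g: (1 4 7 3 8 2 6)
  after f': (1 6 3 4)(2 5 7)
  after g: (1 5 4 8 7 2 3)
  after g: (1 3 8 4 7 2 6 5)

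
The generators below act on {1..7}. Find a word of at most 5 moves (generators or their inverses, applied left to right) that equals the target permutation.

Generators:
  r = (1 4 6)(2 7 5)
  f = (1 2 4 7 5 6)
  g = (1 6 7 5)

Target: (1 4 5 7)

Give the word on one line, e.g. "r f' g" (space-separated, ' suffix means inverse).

  after g': (1 5 7 6)
  after g': (1 7)(5 6)
  after f: (1 5)(2 4 7)
  after g': (1 7 2 4 6)
  after f': (1 4 5 7)

g' g' f g' f'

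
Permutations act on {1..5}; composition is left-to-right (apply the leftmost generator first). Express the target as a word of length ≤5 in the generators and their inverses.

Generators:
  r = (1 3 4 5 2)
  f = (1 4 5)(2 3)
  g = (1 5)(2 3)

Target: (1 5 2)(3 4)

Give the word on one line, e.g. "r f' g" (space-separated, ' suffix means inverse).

g' f' r

  after g': (1 5)(2 3)
  after f': (1 4)
  after r: (1 5 2)(3 4)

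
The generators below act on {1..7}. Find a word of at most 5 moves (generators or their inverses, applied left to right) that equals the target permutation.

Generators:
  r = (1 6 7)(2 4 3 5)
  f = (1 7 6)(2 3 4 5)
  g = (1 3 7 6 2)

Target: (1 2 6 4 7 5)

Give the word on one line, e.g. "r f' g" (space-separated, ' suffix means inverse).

r' r' g' r' g

  after r': (1 7 6)(2 5 3 4)
  after r': (1 6 7)(2 3)(4 5)
  after g': (1 7 2)(3 6)(4 5)
  after r': (1 6 4 3)(2 7 5)
  after g: (1 2 6 4 7 5)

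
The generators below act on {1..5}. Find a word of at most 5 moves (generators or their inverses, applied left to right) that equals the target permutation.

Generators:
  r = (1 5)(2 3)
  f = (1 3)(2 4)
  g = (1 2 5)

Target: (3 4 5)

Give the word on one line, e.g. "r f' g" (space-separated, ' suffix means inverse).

  after r': (1 5)(2 3)
  after f: (1 5 3 4 2)
  after g: (3 4 5)
  after f': (1 3 2 4 5)
  after f': (3 4 5)

r' f g f' f'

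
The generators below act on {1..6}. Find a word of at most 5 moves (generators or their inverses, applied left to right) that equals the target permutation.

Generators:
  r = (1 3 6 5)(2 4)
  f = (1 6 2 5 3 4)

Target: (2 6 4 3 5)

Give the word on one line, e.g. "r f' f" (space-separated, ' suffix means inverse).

r f f

  after r: (1 3 6 5)(2 4)
  after f: (1 4 5 6 3 2)
  after f: (2 6 4 3 5)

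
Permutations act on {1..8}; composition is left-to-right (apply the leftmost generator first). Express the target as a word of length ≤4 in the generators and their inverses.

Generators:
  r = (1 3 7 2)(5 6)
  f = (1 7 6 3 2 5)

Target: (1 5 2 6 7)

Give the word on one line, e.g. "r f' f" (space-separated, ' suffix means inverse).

  after r: (1 3 7 2)(5 6)
  after f: (1 2 7 5 3 6)
  after f: (1 5 2 6 7)

r f f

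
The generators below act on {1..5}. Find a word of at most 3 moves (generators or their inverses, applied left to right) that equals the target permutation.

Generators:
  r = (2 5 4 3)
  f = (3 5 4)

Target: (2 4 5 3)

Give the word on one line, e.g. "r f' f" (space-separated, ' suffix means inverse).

  after r: (2 5 4 3)
  after f: (2 4 5 3)

r f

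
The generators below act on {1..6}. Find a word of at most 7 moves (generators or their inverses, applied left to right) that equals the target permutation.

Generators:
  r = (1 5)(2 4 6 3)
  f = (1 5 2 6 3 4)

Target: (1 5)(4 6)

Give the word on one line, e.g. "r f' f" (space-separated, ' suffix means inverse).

  after r': (1 5)(2 3 6 4)
  after f: (1 2 4 6)
  after r: (1 4 3 2 6 5)
  after f: (2 3 6)
  after r: (1 5)(4 6)

r' f r f r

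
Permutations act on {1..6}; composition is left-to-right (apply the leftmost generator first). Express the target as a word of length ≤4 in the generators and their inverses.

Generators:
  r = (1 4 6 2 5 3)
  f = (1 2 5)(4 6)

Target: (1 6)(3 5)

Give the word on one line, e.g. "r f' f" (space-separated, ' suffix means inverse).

  after f: (1 2 5)(4 6)
  after r': (1 6)(3 5)

f r'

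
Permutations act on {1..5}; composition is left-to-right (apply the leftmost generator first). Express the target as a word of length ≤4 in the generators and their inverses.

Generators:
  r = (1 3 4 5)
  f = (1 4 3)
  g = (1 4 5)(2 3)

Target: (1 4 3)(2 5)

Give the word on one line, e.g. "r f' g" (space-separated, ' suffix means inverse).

  after g: (1 4 5)(2 3)
  after f': (2 4 5 3)
  after g': (1 5 2)
  after r': (1 4 3)(2 5)

g f' g' r'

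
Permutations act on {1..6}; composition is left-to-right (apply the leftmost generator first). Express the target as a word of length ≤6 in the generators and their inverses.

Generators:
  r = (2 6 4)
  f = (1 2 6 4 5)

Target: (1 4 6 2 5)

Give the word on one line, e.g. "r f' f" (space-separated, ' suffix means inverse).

r r f r'

  after r: (2 6 4)
  after r: (2 4 6)
  after f: (1 2 5)
  after r': (1 4 6 2 5)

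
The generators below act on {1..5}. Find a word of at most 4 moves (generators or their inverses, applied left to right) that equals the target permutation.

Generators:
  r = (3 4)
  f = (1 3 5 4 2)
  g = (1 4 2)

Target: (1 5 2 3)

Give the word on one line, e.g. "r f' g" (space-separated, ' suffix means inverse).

f' g' r f

  after f': (1 2 4 5 3)
  after g': (1 4 5 3 2)
  after r: (1 3 2)(4 5)
  after f: (1 5 2 3)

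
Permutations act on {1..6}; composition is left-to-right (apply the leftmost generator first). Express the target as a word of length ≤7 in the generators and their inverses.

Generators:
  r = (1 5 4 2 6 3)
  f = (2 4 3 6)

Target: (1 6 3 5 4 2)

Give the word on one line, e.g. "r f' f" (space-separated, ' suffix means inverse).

  after r: (1 5 4 2 6 3)
  after f': (1 5 2 3)(4 6)
  after r: (1 4 3 5 6 2)
  after f': (1 2)(3 5)
  after f': (1 6 3 5 4 2)

r f' r f' f'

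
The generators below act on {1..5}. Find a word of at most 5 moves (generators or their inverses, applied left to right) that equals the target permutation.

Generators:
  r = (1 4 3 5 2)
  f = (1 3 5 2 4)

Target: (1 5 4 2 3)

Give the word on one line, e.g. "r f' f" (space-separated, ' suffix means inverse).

r r r

  after r: (1 4 3 5 2)
  after r: (1 3 2 4 5)
  after r: (1 5 4 2 3)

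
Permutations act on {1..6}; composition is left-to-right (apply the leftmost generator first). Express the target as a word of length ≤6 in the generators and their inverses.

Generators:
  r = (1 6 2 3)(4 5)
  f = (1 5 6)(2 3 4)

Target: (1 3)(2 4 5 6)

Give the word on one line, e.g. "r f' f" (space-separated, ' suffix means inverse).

  after r': (1 3 2 6)(4 5)
  after f: (1 4 6 5 2)
  after r: (1 5 3)(2 6 4)
  after f': (2 5)(3 6)
  after r': (1 3)(2 4 5 6)

r' f r f' r'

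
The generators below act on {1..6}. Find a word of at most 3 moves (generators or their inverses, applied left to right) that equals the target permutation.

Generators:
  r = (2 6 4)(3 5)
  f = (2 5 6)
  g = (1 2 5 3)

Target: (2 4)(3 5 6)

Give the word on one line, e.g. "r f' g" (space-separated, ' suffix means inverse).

f' r

  after f': (2 6 5)
  after r: (2 4)(3 5 6)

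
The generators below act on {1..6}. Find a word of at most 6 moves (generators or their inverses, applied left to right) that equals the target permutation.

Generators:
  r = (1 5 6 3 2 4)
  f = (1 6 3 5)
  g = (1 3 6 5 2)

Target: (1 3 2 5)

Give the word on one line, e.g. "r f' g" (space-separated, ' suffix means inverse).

  after r': (1 4 2 3 6 5)
  after f: (1 4 2 5 6)
  after r: (2 6 5 3)
  after f': (1 5 6 3 2)
  after f': (1 3 2 5)

r' f r f' f'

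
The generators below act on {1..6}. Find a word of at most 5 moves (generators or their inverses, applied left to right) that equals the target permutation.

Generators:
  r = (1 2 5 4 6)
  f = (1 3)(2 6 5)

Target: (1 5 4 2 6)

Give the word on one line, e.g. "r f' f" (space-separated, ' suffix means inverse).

  after r: (1 2 5 4 6)
  after f: (1 6 3)(4 5)
  after f: (1 5 4 2 6)

r f f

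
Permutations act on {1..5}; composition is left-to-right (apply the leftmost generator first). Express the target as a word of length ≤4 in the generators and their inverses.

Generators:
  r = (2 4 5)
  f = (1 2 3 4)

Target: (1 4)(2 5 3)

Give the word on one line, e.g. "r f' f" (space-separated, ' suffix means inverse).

r' f'

  after r': (2 5 4)
  after f': (1 4)(2 5 3)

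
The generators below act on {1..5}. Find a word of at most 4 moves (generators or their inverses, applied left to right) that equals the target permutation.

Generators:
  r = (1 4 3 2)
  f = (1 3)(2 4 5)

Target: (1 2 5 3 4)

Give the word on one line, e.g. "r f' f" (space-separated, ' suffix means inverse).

f' r

  after f': (1 3)(2 5 4)
  after r: (1 2 5 3 4)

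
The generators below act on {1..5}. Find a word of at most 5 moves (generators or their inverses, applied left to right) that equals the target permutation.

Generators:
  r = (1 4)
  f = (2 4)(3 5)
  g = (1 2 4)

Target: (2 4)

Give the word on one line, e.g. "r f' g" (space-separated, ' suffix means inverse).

r f' r' f r'

  after r: (1 4)
  after f': (1 2 4)(3 5)
  after r': (1 2)(3 5)
  after f: (1 4 2)
  after r': (2 4)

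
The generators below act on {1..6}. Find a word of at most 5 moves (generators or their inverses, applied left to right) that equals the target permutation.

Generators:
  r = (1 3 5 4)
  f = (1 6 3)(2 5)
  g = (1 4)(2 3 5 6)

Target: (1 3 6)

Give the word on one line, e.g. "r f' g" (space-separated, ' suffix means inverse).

  after r: (1 3 5 4)
  after g': (1 2 6 5)
  after r: (1 2 6 4)(3 5)
  after g: (1 3 6)

r g' r g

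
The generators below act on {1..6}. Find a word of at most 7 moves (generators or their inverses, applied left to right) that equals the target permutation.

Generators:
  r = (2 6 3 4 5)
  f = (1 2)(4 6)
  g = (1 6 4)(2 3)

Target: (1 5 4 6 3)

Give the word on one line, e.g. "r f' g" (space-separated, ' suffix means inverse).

f r' f' g' g'

  after f: (1 2)(4 6)
  after r': (1 5 4 2)(3 6)
  after f': (1 5 6 3 4)
  after g': (1 5)(2 3 6)
  after g': (1 5 4 6 3)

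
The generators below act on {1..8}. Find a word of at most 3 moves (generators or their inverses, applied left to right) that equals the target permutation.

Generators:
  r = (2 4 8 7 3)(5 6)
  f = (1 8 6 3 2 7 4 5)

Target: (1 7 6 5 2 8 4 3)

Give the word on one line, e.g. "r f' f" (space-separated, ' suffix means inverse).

f' f' f'

  after f': (1 5 4 7 2 3 6 8)
  after f': (1 4 2 6)(3 8 5 7)
  after f': (1 7 6 5 2 8 4 3)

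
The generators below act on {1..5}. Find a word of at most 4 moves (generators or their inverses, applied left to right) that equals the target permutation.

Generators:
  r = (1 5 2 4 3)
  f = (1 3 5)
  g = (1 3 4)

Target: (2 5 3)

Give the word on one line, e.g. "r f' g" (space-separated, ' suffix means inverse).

r' r' f' g

  after r': (1 3 4 2 5)
  after r': (1 4 5 3 2)
  after f': (1 4 3 2 5)
  after g: (2 5 3)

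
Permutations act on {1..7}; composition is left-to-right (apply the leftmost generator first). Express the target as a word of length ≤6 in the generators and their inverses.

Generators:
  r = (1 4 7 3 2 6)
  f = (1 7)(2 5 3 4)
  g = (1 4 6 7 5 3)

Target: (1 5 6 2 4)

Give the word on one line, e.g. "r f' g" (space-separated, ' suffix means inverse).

  after g: (1 4 6 7 5 3)
  after f: (1 2 5 4 6)(3 7)
  after g: (1 2 3 5 6 4 7)
  after f: (1 5 6 2 4)

g f g f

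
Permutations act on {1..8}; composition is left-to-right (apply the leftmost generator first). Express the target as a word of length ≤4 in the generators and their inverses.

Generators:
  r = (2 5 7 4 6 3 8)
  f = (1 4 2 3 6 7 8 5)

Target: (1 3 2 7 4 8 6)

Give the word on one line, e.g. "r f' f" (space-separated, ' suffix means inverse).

f r f'

  after f: (1 4 2 3 6 7 8 5)
  after r: (1 6 4 5)(2 8 7)
  after f': (1 3 2 7 4 8 6)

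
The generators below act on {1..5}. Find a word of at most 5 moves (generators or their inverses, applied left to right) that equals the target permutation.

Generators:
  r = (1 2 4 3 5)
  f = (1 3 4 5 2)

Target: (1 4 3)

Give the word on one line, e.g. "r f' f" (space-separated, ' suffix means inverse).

r r r f

  after r: (1 2 4 3 5)
  after r: (1 4 5 2 3)
  after r: (1 3 2 5 4)
  after f: (1 4 3)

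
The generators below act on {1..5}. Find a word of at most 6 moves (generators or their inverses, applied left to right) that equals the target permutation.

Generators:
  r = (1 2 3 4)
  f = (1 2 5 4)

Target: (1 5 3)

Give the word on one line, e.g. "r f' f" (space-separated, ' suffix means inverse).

f' f' r r

  after f': (1 4 5 2)
  after f': (1 5)(2 4)
  after r: (1 5 2)(3 4)
  after r: (1 5 3)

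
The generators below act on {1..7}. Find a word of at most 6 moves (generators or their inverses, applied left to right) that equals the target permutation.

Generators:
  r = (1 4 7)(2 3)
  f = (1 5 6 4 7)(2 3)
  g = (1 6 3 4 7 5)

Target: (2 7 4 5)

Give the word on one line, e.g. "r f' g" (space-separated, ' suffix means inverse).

r f r' g r

  after r: (1 4 7)(2 3)
  after f: (1 7 5 6 4)
  after r': (1 4 7 5 6)(2 3)
  after g: (1 7)(2 4 5 3)
  after r: (2 7 4 5)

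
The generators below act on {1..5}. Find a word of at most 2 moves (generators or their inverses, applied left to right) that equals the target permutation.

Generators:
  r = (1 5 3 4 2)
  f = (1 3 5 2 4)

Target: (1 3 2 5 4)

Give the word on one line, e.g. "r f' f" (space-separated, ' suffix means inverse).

  after r: (1 5 3 4 2)
  after r: (1 3 2 5 4)

r r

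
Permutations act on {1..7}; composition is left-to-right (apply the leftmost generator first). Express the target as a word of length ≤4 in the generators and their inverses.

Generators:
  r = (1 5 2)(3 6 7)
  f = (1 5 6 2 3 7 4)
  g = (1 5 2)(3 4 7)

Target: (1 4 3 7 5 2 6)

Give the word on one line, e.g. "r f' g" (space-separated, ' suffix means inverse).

g' f g' g'

  after g': (1 2 5)(3 7 4)
  after f: (1 3 4 7)(2 6)
  after g': (1 7 2 6 5)
  after g': (1 4 3 7 5 2 6)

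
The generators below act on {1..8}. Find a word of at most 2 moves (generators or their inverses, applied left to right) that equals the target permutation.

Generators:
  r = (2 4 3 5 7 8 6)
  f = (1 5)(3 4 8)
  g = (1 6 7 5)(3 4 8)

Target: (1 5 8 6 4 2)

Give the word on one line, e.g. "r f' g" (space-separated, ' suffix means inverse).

r' g'

  after r': (2 6 8 7 5 3 4)
  after g': (1 5 8 6 4 2)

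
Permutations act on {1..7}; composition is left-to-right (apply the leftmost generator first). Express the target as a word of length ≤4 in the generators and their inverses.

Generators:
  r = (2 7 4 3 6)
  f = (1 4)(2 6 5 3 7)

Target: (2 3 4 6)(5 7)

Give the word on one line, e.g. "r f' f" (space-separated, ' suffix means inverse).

r' f f

  after r': (2 6 3 4 7)
  after f: (1 4 2 5 3)(6 7)
  after f: (2 3 4 6)(5 7)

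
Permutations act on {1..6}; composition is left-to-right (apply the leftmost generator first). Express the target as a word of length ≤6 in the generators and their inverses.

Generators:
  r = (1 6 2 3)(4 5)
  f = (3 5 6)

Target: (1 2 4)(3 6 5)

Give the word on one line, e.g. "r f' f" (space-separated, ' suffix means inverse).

  after f: (3 5 6)
  after r': (1 3 4 5)(2 6)
  after f': (1 6 2 5)(3 4)
  after r: (1 2 4)(3 5 6)
  after f: (1 2 4)(3 6 5)

f r' f' r f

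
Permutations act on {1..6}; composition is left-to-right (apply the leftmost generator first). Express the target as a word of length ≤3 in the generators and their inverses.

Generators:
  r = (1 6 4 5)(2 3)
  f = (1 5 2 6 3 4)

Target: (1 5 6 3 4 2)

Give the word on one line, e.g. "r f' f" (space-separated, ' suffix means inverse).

  after f': (1 4 3 6 2 5)
  after r: (1 5 6 3 4 2)

f' r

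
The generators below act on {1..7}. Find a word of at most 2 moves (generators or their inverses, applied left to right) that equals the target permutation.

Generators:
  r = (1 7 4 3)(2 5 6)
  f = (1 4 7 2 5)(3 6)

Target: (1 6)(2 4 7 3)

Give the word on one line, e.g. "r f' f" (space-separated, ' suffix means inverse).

f' r

  after f': (1 5 2 7 4)(3 6)
  after r: (1 6)(2 4 7 3)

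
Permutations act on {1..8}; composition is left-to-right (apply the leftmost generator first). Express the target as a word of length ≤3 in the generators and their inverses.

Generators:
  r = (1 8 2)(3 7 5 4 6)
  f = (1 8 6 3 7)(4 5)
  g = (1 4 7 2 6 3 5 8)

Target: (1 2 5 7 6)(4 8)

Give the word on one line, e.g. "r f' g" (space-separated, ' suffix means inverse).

  after g': (1 8 5 3 6 2 7 4)
  after r: (1 2 5 7 6)(4 8)

g' r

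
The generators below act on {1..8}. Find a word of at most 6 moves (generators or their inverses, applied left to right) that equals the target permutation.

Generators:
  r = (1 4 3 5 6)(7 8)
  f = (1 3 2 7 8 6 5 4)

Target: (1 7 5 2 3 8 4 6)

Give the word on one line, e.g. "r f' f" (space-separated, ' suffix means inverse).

r f' f' f' r

  after r: (1 4 3 5 6)(7 8)
  after f': (1 5 8 2 3 6 4)
  after f': (1 6 5 7 2)(3 8)
  after f': (1 8)(2 4 5)(3 7)
  after r: (1 7 5 2 3 8 4 6)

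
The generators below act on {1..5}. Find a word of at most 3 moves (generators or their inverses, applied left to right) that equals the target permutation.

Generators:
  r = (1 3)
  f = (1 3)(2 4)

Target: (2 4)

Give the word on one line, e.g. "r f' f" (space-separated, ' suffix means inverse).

  after f: (1 3)(2 4)
  after r': (2 4)

f r'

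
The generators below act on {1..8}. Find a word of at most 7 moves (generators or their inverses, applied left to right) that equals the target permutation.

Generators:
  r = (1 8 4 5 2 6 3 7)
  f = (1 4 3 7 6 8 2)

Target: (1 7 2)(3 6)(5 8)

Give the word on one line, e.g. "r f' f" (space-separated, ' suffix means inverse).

  after f': (1 2 8 6 7 3 4)
  after f': (1 8 7 4 2 6 3)
  after r: (1 4 6 7 5 2 3 8)
  after f: (1 3 2 7 5)(4 8)
  after r: (1 7 2)(3 6)(5 8)

f' f' r f r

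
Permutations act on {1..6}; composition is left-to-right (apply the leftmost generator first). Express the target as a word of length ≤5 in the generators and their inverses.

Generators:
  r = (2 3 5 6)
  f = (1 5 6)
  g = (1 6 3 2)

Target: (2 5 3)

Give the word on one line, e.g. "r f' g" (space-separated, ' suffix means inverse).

  after f': (1 6 5)
  after g': (2 3 6 5)
  after r: (2 5 3)

f' g' r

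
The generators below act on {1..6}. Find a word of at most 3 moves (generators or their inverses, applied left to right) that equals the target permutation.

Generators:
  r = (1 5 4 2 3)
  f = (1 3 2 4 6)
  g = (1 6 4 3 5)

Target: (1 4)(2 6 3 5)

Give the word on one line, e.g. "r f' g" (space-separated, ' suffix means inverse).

  after f': (1 6 4 2 3)
  after r: (1 6 2)(3 5 4)
  after f': (1 4)(2 6 3 5)

f' r f'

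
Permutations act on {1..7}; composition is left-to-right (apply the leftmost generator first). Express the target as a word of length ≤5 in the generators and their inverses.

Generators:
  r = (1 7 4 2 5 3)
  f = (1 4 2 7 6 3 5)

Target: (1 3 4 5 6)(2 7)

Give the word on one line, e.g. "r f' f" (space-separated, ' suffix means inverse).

  after f: (1 4 2 7 6 3 5)
  after r: (1 2 4 5 7 6)
  after f: (1 7 3 5 6 4)
  after r': (2 4 3)(5 6 7)
  after r': (1 3 4 5 6)(2 7)

f r f r' r'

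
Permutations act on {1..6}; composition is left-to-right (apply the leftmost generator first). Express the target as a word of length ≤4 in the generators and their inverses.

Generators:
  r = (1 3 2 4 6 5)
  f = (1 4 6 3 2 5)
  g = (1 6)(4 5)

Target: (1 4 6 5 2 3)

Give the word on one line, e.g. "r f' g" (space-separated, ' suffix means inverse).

  after g: (1 6)(4 5)
  after r': (1 4 6 5 2 3)

g r'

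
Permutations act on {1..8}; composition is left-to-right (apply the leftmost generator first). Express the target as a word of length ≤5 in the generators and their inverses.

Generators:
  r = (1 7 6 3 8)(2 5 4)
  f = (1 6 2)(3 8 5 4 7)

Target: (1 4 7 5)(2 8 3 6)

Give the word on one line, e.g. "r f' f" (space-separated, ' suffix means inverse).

r f' f' r

  after r: (1 7 6 3 8)(2 5 4)
  after f': (1 4 6 7)(2 8)
  after f': (1 5 8 6 4)(2 3 7)
  after r: (1 4 7 5)(2 8 3 6)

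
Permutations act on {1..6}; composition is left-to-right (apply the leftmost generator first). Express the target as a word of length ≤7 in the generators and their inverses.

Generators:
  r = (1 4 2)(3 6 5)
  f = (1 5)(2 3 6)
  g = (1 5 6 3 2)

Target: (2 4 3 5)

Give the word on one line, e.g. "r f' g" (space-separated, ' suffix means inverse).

  after r': (1 2 4)(3 5 6)
  after f: (1 3)(2 4 5)
  after f: (1 6 2 4)(3 5)
  after g': (1 5 6 3)(2 4)
  after f: (2 4 3 5)

r' f f g' f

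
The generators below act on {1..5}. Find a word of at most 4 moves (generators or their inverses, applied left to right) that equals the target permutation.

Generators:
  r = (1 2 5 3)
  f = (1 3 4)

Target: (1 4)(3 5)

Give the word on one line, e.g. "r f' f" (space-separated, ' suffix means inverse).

  after r: (1 2 5 3)
  after f: (1 2 5 4)
  after r': (3 5 4)
  after f': (1 4)(3 5)

r f r' f'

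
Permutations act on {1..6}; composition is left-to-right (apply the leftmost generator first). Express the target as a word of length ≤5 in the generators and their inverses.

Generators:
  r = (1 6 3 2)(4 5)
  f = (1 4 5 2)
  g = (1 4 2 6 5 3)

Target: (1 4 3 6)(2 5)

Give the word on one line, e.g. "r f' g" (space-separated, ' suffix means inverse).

f f r'

  after f: (1 4 5 2)
  after f: (1 5)(2 4)
  after r': (1 4 3 6)(2 5)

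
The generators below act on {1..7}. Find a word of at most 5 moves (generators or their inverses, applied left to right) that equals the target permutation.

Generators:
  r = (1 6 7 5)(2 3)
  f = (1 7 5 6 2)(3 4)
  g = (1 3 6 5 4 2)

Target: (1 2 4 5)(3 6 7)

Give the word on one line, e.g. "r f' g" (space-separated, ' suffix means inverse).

g f r g

  after g: (1 3 6 5 4 2)
  after f: (1 4)(2 7 5 3)
  after r: (1 4 6 7)(2 5)
  after g: (1 2 4 5)(3 6 7)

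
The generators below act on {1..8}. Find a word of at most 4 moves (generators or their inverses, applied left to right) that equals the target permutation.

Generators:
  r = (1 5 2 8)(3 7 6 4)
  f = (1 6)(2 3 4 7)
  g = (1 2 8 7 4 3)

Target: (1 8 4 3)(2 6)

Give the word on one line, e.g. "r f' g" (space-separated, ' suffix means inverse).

  after g': (1 3 4 7 8 2)
  after f': (1 2 6)(7 8)
  after g: (1 8 4 3)(2 6)

g' f' g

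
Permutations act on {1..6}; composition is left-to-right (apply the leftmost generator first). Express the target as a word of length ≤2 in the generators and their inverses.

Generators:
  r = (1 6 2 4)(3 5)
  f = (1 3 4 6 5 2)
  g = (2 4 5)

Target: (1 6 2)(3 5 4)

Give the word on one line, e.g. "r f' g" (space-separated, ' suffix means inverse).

g r

  after g: (2 4 5)
  after r: (1 6 2)(3 5 4)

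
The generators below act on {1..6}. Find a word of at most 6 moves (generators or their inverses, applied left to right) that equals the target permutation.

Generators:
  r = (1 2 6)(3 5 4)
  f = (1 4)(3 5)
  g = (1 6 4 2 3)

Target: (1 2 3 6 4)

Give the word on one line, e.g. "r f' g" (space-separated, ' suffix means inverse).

r' f' r r f

  after r': (1 6 2)(3 4 5)
  after f': (1 6 2 4 3)
  after r: (2 3)(4 5)
  after r: (1 2 5 3 6)
  after f: (1 2 3 6 4)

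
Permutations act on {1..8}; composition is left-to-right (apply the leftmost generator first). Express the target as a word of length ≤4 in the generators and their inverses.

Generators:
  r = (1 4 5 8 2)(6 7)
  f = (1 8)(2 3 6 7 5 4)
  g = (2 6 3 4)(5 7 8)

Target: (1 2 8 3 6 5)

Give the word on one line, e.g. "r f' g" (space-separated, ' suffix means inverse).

  after r: (1 4 5 8 2)(6 7)
  after f: (1 2 8 3 6 5)

r f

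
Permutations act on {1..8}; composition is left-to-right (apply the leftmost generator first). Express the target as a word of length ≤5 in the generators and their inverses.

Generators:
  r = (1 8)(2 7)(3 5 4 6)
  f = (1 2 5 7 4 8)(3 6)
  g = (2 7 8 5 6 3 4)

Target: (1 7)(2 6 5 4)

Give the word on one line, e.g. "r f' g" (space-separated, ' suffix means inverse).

  after f: (1 2 5 7 4 8)(3 6)
  after r': (1 7 5 2 3 4)
  after f: (1 4 2 6 3 8)
  after g: (1 2 3 5 6 4 7 8)
  after r': (1 7)(2 6 5 4)

f r' f g r'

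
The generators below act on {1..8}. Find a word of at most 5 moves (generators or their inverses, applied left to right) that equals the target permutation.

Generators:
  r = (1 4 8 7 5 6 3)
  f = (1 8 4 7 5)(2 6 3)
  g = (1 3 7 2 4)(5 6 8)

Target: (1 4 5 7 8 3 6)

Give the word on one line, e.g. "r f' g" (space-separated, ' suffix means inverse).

g f g

  after g: (1 3 7 2 4)(5 6 8)
  after f: (1 2 7 6 4 8)(3 5)
  after g: (1 4 5 7 8 3 6)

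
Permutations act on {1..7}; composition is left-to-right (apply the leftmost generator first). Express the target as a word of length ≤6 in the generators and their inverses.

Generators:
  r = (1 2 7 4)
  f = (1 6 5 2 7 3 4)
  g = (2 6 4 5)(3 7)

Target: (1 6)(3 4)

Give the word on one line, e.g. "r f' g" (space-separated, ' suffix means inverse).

  after g': (2 5 4 6)(3 7)
  after f: (1 6 7 4 5)
  after g: (1 4 2 6 3 7 5)
  after f: (2 5 6 4 7)
  after f: (1 6)(3 4)

g' f g f f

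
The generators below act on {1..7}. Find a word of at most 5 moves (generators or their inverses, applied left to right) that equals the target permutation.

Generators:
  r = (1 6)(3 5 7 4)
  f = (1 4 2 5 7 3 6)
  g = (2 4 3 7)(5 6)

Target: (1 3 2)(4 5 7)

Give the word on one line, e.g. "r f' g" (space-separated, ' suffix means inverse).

  after g': (2 7 3 4)(5 6)
  after r': (1 6 3 7 4 2 5)
  after f: (2 7)(4 5)
  after r: (1 6)(2 4 7)(3 5)
  after f': (1 3 2)(4 5 7)

g' r' f r f'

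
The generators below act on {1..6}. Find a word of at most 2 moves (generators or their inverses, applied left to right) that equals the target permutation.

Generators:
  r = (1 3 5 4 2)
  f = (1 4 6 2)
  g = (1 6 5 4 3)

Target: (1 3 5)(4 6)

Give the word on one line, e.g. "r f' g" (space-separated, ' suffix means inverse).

r f'

  after r: (1 3 5 4 2)
  after f': (1 3 5)(4 6)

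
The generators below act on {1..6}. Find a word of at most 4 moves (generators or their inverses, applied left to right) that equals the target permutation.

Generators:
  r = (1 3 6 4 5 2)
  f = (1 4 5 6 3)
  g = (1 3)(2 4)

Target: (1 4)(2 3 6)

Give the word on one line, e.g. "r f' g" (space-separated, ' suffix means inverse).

  after g: (1 3)(2 4)
  after f': (1 6 5 4 2)
  after r: (1 4)(2 3 6)

g f' r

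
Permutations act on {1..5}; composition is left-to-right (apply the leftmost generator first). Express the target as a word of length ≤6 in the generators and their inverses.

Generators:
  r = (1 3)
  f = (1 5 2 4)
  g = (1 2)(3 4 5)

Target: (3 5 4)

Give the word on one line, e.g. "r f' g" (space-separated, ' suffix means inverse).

  after f': (1 4 2 5)
  after r: (1 4 2 5 3)
  after f': (1 2)(3 4 5)
  after g: (3 5 4)

f' r f' g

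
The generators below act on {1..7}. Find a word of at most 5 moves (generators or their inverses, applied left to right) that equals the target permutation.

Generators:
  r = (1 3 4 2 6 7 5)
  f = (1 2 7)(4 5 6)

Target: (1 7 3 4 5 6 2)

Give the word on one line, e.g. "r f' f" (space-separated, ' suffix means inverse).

f r' f' r' f

  after f: (1 2 7)(4 5 6)
  after r': (1 4 7 5 2 6 3)
  after f': (1 6 3 7 4 2 5)
  after r': (1 2 7 3 6)
  after f: (1 7 3 4 5 6 2)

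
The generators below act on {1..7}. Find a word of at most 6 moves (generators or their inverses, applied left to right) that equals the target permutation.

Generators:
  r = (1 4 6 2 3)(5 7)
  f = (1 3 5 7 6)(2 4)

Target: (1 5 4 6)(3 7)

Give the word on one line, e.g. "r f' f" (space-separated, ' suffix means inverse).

r' f r f'

  after r': (1 3 2 6 4)(5 7)
  after f: (1 5 6 2)(3 4)
  after r: (1 7 5 2 4)(3 6)
  after f': (1 5 4 6)(3 7)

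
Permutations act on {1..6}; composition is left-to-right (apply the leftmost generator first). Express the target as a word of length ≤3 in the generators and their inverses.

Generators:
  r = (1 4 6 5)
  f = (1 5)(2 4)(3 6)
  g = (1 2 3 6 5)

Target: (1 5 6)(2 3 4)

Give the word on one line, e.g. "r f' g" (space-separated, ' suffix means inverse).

r' g r'

  after r': (1 5 6 4)
  after g: (2 3 6 4)
  after r': (1 5 6)(2 3 4)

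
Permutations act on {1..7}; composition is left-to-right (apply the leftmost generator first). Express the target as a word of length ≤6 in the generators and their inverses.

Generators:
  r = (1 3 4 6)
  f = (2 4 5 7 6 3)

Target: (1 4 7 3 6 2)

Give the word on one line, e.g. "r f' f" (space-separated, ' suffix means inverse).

  after f': (2 3 6 7 5 4)
  after r': (1 6 7 5 3 4 2)
  after f: (1 3 5 2)
  after f: (1 2)(3 7 6)(4 5)
  after f: (1 4 7 3 6 2)

f' r' f f f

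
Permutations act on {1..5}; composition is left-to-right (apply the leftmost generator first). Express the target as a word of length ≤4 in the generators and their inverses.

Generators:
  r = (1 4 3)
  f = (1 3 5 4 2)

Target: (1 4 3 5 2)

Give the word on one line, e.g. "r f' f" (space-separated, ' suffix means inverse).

  after f': (1 2 4 5 3)
  after r': (1 2)(4 5)
  after f: (2 3 5)
  after r: (1 4 3 5 2)

f' r' f r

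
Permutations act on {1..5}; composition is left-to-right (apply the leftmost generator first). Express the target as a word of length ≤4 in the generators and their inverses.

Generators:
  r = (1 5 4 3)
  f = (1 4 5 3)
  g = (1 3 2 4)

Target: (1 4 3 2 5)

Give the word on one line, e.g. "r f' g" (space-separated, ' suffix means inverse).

g r'

  after g: (1 3 2 4)
  after r': (1 4 3 2 5)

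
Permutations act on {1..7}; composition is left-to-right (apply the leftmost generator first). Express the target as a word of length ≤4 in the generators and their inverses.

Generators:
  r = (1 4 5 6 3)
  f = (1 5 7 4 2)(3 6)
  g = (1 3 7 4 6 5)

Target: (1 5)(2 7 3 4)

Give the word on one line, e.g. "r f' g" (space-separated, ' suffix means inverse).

f r g' r

  after f: (1 5 7 4 2)(3 6)
  after r: (1 6)(2 4)(5 7)
  after g': (1 4 2 7 6 5 3)
  after r: (1 5)(2 7 3 4)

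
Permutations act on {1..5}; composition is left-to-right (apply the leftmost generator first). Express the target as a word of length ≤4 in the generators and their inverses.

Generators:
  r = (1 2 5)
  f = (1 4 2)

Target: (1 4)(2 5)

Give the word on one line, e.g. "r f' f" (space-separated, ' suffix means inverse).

  after r: (1 2 5)
  after f': (1 4)(2 5)

r f'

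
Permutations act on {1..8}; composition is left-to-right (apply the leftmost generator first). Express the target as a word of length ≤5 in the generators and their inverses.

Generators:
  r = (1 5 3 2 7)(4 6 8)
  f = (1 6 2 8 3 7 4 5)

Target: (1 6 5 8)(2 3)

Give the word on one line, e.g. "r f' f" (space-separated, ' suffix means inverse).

r' f' f' r'

  after r': (1 7 2 3 5)(4 8 6)
  after f': (1 3 4 2 8)(6 7)
  after f': (1 8 5 4 6 3 7)
  after r': (1 6 5 8)(2 3)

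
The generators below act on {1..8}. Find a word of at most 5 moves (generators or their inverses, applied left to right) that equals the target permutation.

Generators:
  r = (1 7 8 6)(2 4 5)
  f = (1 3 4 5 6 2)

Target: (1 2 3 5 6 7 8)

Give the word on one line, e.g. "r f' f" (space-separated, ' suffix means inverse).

r' f' f' r'

  after r': (1 6 8 7)(2 5 4)
  after f': (1 5 3)(2 4 6 8 7)
  after f': (1 4 5)(2 3)(6 8 7)
  after r': (1 2 3 5 6 7 8)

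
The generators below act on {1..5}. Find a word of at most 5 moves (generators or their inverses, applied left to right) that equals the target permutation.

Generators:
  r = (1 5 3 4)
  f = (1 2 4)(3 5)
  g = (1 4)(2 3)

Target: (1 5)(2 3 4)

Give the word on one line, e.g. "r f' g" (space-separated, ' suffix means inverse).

  after f': (1 4 2)(3 5)
  after r: (2 5 4)
  after r: (1 5)(2 3 4)

f' r r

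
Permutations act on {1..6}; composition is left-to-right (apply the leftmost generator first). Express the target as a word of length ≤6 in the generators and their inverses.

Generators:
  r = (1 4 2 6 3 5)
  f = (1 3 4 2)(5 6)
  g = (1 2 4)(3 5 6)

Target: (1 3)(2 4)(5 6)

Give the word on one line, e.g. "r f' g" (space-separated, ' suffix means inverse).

r' r' g r'

  after r': (1 5 3 6 2 4)
  after r': (1 3 2)(4 5 6)
  after g: (1 5 3 4 6)
  after r': (1 3)(2 4)(5 6)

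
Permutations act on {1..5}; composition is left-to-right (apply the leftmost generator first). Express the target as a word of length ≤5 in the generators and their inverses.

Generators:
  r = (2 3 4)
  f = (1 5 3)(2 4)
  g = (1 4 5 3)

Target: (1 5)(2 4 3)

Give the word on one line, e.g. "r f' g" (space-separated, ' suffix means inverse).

g f' r' r' f'

  after g: (1 4 5 3)
  after f': (1 2 4)
  after r': (1 4)(2 3)
  after r': (1 3 4)
  after f': (1 5)(2 4 3)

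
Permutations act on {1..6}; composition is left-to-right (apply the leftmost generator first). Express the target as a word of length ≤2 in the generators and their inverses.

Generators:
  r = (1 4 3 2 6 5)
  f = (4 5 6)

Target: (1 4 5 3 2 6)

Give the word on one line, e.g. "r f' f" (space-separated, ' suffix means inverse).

  after f': (4 6 5)
  after r: (1 4 5 3 2 6)

f' r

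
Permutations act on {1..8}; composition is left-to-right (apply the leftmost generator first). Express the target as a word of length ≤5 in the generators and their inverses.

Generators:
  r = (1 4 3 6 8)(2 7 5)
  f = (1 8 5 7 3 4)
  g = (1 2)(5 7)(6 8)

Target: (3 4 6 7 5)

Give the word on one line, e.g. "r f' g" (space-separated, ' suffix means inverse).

r r g' r' f

  after r: (1 4 3 6 8)(2 7 5)
  after r: (1 3 8 4 6)(2 5 7)
  after g': (1 3 6 2 7)(4 8)
  after r': (1 4 6 5 7 8)
  after f: (3 4 6 7 5)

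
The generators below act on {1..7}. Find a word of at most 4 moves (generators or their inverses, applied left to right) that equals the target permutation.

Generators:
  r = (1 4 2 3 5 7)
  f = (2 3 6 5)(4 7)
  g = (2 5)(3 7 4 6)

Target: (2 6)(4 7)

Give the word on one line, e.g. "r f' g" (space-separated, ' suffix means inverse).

  after r: (1 4 2 3 5 7)
  after g': (1 7)(2 6 4 5 3)
  after r: (2 6)(4 7)

r g' r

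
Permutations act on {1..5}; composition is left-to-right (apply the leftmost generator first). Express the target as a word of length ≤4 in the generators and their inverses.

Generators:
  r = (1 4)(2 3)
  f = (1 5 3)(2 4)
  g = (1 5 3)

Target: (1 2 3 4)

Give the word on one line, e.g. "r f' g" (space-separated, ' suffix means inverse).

  after r: (1 4)(2 3)
  after g': (1 4 3 2 5)
  after f': (1 2)(3 4 5)
  after g': (1 2 3 4)

r g' f' g'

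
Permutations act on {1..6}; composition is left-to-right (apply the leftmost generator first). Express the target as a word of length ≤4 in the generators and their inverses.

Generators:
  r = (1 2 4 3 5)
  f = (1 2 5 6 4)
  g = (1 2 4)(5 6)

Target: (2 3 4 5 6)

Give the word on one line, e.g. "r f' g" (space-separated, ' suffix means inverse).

  after f: (1 2 5 6 4)
  after r': (2 3 4 5 6)

f r'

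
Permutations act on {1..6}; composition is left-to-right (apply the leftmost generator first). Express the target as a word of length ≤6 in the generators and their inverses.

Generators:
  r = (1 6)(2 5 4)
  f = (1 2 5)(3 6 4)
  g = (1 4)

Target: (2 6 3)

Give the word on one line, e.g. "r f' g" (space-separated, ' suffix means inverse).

  after g': (1 4)
  after f: (1 3 6 4 2 5)
  after f: (1 6 3 4 5 2)
  after r: (2 6 3)

g' f f r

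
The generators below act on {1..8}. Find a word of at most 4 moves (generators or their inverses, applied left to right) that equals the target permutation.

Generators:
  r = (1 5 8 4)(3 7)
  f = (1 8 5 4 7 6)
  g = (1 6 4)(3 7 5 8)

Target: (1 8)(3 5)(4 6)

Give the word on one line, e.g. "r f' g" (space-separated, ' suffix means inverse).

  after r: (1 5 8 4)(3 7)
  after g: (1 8)(3 5)(4 6)

r g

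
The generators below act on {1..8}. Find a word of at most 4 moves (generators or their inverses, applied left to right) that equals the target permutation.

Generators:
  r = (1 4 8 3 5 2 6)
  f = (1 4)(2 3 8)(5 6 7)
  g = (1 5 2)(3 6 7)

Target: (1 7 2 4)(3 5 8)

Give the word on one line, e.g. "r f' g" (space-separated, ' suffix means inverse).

  after g: (1 5 2)(3 6 7)
  after f': (1 7 2 4)(3 5 8)

g f'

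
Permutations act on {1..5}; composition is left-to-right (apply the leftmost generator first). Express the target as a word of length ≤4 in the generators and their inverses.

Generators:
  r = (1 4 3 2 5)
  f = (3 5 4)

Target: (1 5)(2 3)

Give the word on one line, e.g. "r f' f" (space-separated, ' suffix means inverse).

r f'

  after r: (1 4 3 2 5)
  after f': (1 5)(2 3)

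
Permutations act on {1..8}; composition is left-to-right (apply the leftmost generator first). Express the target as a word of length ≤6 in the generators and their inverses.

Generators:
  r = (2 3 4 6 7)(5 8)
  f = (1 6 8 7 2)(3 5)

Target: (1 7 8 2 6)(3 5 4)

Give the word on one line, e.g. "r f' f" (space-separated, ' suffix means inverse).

  after r: (2 3 4 6 7)(5 8)
  after r: (2 4 7 3 6)
  after f: (1 6)(2 4)(3 8 7 5)
  after r: (1 7 8 2 6)(3 5 4)

r r f r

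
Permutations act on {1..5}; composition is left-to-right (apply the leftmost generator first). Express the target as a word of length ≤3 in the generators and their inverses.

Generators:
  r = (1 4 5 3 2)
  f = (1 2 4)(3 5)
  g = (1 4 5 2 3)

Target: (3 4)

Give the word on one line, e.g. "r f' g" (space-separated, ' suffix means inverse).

  after f': (1 4 2)(3 5)
  after r': (3 4)

f' r'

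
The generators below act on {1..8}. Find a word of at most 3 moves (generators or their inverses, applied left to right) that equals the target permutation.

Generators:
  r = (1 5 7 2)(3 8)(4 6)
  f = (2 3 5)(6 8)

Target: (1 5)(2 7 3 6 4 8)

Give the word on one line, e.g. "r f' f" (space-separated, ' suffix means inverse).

  after r': (1 2 7 5)(3 8)(4 6)
  after f': (1 5)(2 7 3 6 4 8)

r' f'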